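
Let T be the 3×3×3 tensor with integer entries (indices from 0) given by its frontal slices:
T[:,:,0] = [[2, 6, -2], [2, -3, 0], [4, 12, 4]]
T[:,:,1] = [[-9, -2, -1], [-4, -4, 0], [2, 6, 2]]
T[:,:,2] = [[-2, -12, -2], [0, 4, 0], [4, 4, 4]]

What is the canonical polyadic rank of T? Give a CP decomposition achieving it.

Lower bound: in the mode-2 unfolding of T (rows indexed by j, columns by (i,k)) the 3×3 minor on rows j ∈ {0, 1, 2}, columns (i,k) ∈ {(0,0), (0,1), (0,2)} is det [[2, -9, -2], [6, -2, -12], [-2, -1, -2]] = -320 ≠ 0, so that unfolding has rank ≥ 3 and hence rank(T) ≥ 3 (CP rank is at least every unfolding rank, though it can be larger).
Upper bound: T is a sum of 3 rank-1 terms, T = [1, 0, -2] ⊗ [1, 2, 1] ⊗ [-2, -1, -2] + [2, -1, 1] ⊗ [0, 1, 0] ⊗ [4, 2, -4] + [2, 1, 0] ⊗ [2, 1, 0] ⊗ [1, -2, 0] (one valid choice — decompositions are not unique — normalised so each a, b is primitive with positive first nonzero entry; check it by expanding all entries), so rank(T) ≤ 3.
These bounds meet, so rank(T) = 3.

rank(T) = 3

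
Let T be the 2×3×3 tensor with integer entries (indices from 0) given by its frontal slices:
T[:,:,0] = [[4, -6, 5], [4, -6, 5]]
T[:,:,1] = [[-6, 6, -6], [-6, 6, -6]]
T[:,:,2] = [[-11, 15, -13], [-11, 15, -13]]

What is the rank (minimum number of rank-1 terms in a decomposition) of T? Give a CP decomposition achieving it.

Lower bound: the mode-2 unfolding of T (rows indexed by j, columns by (i,k) = (0,0), (0,1), (0,2), (1,0), (1,1), (1,2)) is [[4, -6, -11, 4, -6, -11], [-6, 6, 15, -6, 6, 15], [5, -6, -13, 5, -6, -13]].
There the 2×2 minor on rows j ∈ {0, 1}, columns (i,k) ∈ {(0,0), (0,1)} is det [[4, -6], [-6, 6]] = -12 ≠ 0, so this unfolding has rank ≥ 2; CP rank is at least every unfolding rank, so rank(T) ≥ 2. (This is only a lower bound: in general the CP rank may exceed every unfolding rank, so we still need to exhibit 2 rank-1 terms summing to T.)
Upper bound — finding two terms. Every mode-1 slice of T is a multiple of one matrix: T[i,:,:] = a[i]·M with a = (1, 1) and M = [[4, -6, -11], [-6, 6, 15], [5, -6, -13]] (rows indexed by j, columns by k). So it suffices to write M as a sum of two rank-1 matrices.
The rows of M satisfy (row 0) = (row 1) + 2·(row 2), so splitting by rows, M = (1, 1, 0)(-6, 6, 15)ᵀ + (2, 0, 1)(5, -6, -13)ᵀ.
Hence T = (1, 1) ⊗ (1, 1, 0) ⊗ (-6, 6, 15) + (1, 1) ⊗ (2, 0, 1) ⊗ (5, -6, -13), so rank(T) ≤ 2.
These bounds meet, so rank(T) = 2.
Check entry T[1,2,2] = -13: (1)·(0)·(15) + (1)·(1)·(-13) = -13.

rank(T) = 2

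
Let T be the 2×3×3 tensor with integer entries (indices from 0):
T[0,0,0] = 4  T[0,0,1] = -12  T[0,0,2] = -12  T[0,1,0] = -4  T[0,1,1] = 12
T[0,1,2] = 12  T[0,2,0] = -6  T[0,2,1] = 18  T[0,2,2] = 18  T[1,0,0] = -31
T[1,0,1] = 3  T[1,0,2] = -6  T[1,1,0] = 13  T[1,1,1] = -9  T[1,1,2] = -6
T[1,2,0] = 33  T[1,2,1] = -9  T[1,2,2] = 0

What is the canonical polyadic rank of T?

2

Lower bound: the mode-1 unfolding of T (rows indexed by i, columns by (j,k) = (0,0), (0,1), (0,2), (1,0), (1,1), (1,2), (2,0), (2,1), (2,2)) is [[4, -12, -12, -4, 12, 12, -6, 18, 18], [-31, 3, -6, 13, -9, -6, 33, -9, 0]].
There the 2×2 minor on rows i ∈ {0, 1}, columns (j,k) ∈ {(0,0), (0,1)} is det [[4, -12], [-31, 3]] = -360 ≠ 0, so this unfolding has rank ≥ 2; CP rank is at least every unfolding rank, so rank(T) ≥ 2. (This is only a lower bound: in general the CP rank may exceed every unfolding rank, so we still need to exhibit 2 rank-1 terms summing to T.)
Upper bound — finding two terms. Write S_k = T[:,:,k] for the frontal slices: S₀ = [[4, -4, -6], [-31, 13, 33]], S₁ = [[-12, 12, 18], [3, -9, -9]], S₂ = [[-12, 12, 18], [-6, -6, 0]].
If T = a₁ ∘ b₁ ∘ c₁ + a₂ ∘ b₂ ∘ c₂ then each S_k = c₁[k]·a₁b₁ᵀ + c₂[k]·a₂b₂ᵀ. S₀ and S₁ are linearly independent, so a₁b₁ᵀ and a₂b₂ᵀ must span the same plane of matrices: they are the rank-1 matrices of the form x·S₀ + y·S₁.
The 2×2 minor of x·S₀ + y·S₁ on rows {0,1}, columns {0,1} is −72·x² + 192·xy + 72·y² = (-24)·(x − 3·y)(3·x + y), vanishing at (x:y) = (3:1) and (1:-3).
M₁ = 3·S₀ + S₁ = [[0, 0, 0], [-90, 30, 90]] = (-30)·[0, 1][3, -1, -3]ᵀ and M₂ = S₀ − 3·S₁ = [[40, -40, -60], [-40, 40, 60]] = 20·[1, -1][2, -2, -3]ᵀ, so take a₁ = [0, 1], b₁ = [3, -1, -3], a₂ = [1, -1], b₂ = [2, -2, -3].
Each slice is an integer combination of E₁ = a₁b₁ᵀ and E₂ = a₂b₂ᵀ: S₀ = −9·E₁ + 2·E₂, S₁ = −3·E₁ − 6·E₂, S₂ = −6·E₁ − 6·E₂; reading off coefficients, c₁ = [-9, -3, -6] and c₂ = [2, -6, -6].
Hence T = [0, 1] ∘ [3, -1, -3] ∘ [-9, -3, -6] + [1, -1] ∘ [2, -2, -3] ∘ [2, -6, -6], so rank(T) ≤ 2.
These bounds meet, so rank(T) = 2.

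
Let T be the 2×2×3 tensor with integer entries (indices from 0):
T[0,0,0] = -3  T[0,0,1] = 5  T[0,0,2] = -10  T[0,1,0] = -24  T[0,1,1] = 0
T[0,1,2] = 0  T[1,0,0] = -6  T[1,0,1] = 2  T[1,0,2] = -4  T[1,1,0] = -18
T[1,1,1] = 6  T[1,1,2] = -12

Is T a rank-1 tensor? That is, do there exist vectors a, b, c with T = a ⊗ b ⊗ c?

The mode-1 unfolding of T (rows indexed by i, columns by (j,k) = (0,0), (0,1), (0,2), (1,0), (1,1), (1,2)) is [[-3, 5, -10, -24, 0, 0], [-6, 2, -4, -18, 6, -12]].
There the 2×2 minor on rows i ∈ {0, 1}, columns (j,k) ∈ {(0,0), (0,1)} is det [[-3, 5], [-6, 2]] = 24 ≠ 0, so this unfolding has rank ≥ 2; CP rank is at least every unfolding rank, so rank(T) ≥ 2.
In particular rank(T) ≥ 2 > 1, so T is not rank-1.

No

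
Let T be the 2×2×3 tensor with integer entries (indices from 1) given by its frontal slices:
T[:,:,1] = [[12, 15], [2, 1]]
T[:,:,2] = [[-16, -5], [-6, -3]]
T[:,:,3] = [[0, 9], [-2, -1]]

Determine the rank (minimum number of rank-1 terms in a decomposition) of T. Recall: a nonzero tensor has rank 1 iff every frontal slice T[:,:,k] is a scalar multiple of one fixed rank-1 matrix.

Lower bound: in the mode-1 unfolding of T (rows indexed by i, columns by (j,k)) the 2×2 minor on rows i ∈ {1, 2}, columns (j,k) ∈ {(1,1), (1,2)} is det [[12, -16], [2, -6]] = -40 ≠ 0, so that unfolding has rank ≥ 2 and hence rank(T) ≥ 2 (CP rank is at least every unfolding rank, though it can be larger).
Upper bound: with S_k = T[:,:,k], the two rank-1 terms a₁b₁ᵀ, a₂b₂ᵀ are the rank-1 members of the pencil x·S₁ + y·S₂.
det(x·S₁ + y·S₂) is −18·x² + 48·xy + 18·y² = (-6)·(x − 3·y)(3·x + y), vanishing at (x:y) = (3:1) and (1:-3).
M₁ = 3·S₁ + S₂ = [[20, 40], [0, 0]] = 20·[1, 0][1, 2]ᵀ and M₂ = S₁ − 3·S₂ = [[60, 30], [20, 10]] = 10·[3, 1][2, 1]ᵀ, so take a₁ = [1, 0], b₁ = [1, 2], a₂ = [3, 1], b₂ = [2, 1].
Each slice is an integer combination of E₁ = a₁b₁ᵀ and E₂ = a₂b₂ᵀ: S₁ = 6·E₁ + E₂, S₂ = 2·E₁ − 3·E₂, S₃ = 6·E₁ − E₂; reading off coefficients, c₁ = [6, 2, 6] and c₂ = [1, -3, -1].
Hence T = [1, 0] ⊗ [1, 2] ⊗ [6, 2, 6] + [3, 1] ⊗ [2, 1] ⊗ [1, -3, -1], so rank(T) ≤ 2.
These bounds meet, so rank(T) = 2.

2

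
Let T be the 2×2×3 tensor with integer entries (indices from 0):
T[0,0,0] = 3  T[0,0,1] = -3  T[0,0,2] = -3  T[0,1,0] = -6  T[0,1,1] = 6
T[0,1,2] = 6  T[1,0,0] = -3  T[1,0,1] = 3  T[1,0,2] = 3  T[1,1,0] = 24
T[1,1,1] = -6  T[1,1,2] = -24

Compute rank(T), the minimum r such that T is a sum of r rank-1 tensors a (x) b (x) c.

2

Lower bound: the mode-2 unfolding of T (rows indexed by j, columns by (i,k) = (0,0), (0,1), (0,2), (1,0), (1,1), (1,2)) is [[3, -3, -3, -3, 3, 3], [-6, 6, 6, 24, -6, -24]].
There the 2×2 minor on rows j ∈ {0, 1}, columns (i,k) ∈ {(0,0), (1,0)} is det [[3, -3], [-6, 24]] = 54 ≠ 0, so this unfolding has rank ≥ 2; CP rank is at least every unfolding rank, so rank(T) ≥ 2. (Unfolding ranks only ever bound the CP rank from below — rank(T) can be strictly larger than all of them — so the matching upper bound has to come from an explicit 2-term decomposition.)
Upper bound — finding two terms. Write S_k = T[:,:,k] for the frontal slices: S₀ = [[3, -6], [-3, 24]], S₁ = [[-3, 6], [3, -6]], S₂ = [[-3, 6], [3, -24]].
If T = a₁ (x) b₁ (x) c₁ + a₂ (x) b₂ (x) c₂ then each S_k = c₁[k]·a₁b₁ᵀ + c₂[k]·a₂b₂ᵀ. S₀ and S₁ are linearly independent, so a₁b₁ᵀ and a₂b₂ᵀ must span the same plane of matrices: they are the rank-1 matrices of the form x·S₀ + y·S₁.
det(x·S₀ + y·S₁) is 54·x² − 54·xy = 54·(x − y)(x), vanishing at (x:y) = (1:1) and (0:1).
M₁ = S₀ + S₁ = [[0, 0], [0, 18]] = 18·[0, 1][0, 1]ᵀ and M₂ = S₁ = [[-3, 6], [3, -6]] = (-3)·[1, -1][1, -2]ᵀ, so take a₁ = [0, 1], b₁ = [0, 1], a₂ = [1, -1], b₂ = [1, -2].
Each slice is an integer combination of E₁ = a₁b₁ᵀ and E₂ = a₂b₂ᵀ: S₀ = 18·E₁ + 3·E₂, S₁ = −3·E₂, S₂ = −18·E₁ − 3·E₂; reading off coefficients, c₁ = [18, 0, -18] and c₂ = [3, -3, -3].
Hence T = [0, 1] (x) [0, 1] (x) [18, 0, -18] + [1, -1] (x) [1, -2] (x) [3, -3, -3], so rank(T) ≤ 2.
These bounds meet, so rank(T) = 2.
Check entry T[0,0,0] = 3: (0)·(0)·(18) + (1)·(1)·(3) = 3.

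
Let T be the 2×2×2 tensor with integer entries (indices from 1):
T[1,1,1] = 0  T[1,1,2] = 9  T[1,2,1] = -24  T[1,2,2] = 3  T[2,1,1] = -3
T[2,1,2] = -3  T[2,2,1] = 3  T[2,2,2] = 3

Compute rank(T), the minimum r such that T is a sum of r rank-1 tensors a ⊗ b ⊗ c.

Lower bound: in the mode-2 unfolding of T (rows indexed by j, columns by (i,k)) the 2×2 minor on rows j ∈ {1, 2}, columns (i,k) ∈ {(1,1), (1,2)} is det [[0, 9], [-24, 3]] = 216 ≠ 0, so that unfolding has rank ≥ 2 and hence rank(T) ≥ 2 (CP rank is at least every unfolding rank, though it can be larger).
Upper bound: with S_k = T[:,:,k], the two rank-1 terms a₁b₁ᵀ, a₂b₂ᵀ are the rank-1 members of the pencil x·S₁ + y·S₂.
det(x·S₁ + y·S₂) is −72·x² − 36·xy + 36·y² = (-36)·(2·x − y)(x + y), vanishing at (x:y) = (1:2) and (1:-1).
M₁ = S₁ + 2·S₂ = [[18, -18], [-9, 9]] = 9·[2, -1][1, -1]ᵀ and M₂ = S₁ − S₂ = [[-9, -27], [0, 0]] = (-9)·[1, 0][1, 3]ᵀ, so take a₁ = [2, -1], b₁ = [1, -1], a₂ = [1, 0], b₂ = [1, 3].
Each slice is an integer combination of E₁ = a₁b₁ᵀ and E₂ = a₂b₂ᵀ: S₁ = 3·E₁ − 6·E₂, S₂ = 3·E₁ + 3·E₂; reading off coefficients, c₁ = [3, 3] and c₂ = [-6, 3].
Hence T = [2, -1] ⊗ [1, -1] ⊗ [3, 3] + [1, 0] ⊗ [1, 3] ⊗ [-6, 3], so rank(T) ≤ 2.
These bounds meet, so rank(T) = 2.

2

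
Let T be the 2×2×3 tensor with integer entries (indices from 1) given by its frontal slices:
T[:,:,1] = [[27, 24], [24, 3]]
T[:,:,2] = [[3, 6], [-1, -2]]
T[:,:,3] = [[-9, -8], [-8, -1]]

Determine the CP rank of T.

2

Lower bound: the mode-1 unfolding of T (rows indexed by i, columns by (j,k) = (1,1), (1,2), (1,3), (2,1), (2,2), (2,3)) is [[27, 3, -9, 24, 6, -8], [24, -1, -8, 3, -2, -1]].
There the 2×2 minor on rows i ∈ {1, 2}, columns (j,k) ∈ {(1,1), (1,2)} is det [[27, 3], [24, -1]] = -99 ≠ 0, so this unfolding has rank ≥ 2; CP rank is at least every unfolding rank, so rank(T) ≥ 2. (Unfolding ranks only ever bound the CP rank from below — rank(T) can be strictly larger than all of them — so the matching upper bound has to come from an explicit 2-term decomposition.)
Upper bound — finding two terms. Write S_k = T[:,:,k] for the frontal slices: S₁ = [[27, 24], [24, 3]], S₂ = [[3, 6], [-1, -2]], S₃ = [[-9, -8], [-8, -1]].
If T = a₁ ⊗ b₁ ⊗ c₁ + a₂ ⊗ b₂ ⊗ c₂ then each S_k = c₁[k]·a₁b₁ᵀ + c₂[k]·a₂b₂ᵀ. S₁ and S₂ are linearly independent, so a₁b₁ᵀ and a₂b₂ᵀ must span the same plane of matrices: they are the rank-1 matrices of the form x·S₁ + y·S₂.
det(x·S₁ + y·S₂) is −495·x² − 165·xy = (-165)·(3·x + y)(x), vanishing at (x:y) = (1:-3) and (0:1).
M₁ = S₁ − 3·S₂ = [[18, 6], [27, 9]] = 3·[2, 3][3, 1]ᵀ and M₂ = S₂ = [[3, 6], [-1, -2]] = [3, -1][1, 2]ᵀ, so take a₁ = [2, 3], b₁ = [3, 1], a₂ = [3, -1], b₂ = [1, 2].
Each slice is an integer combination of E₁ = a₁b₁ᵀ and E₂ = a₂b₂ᵀ: S₁ = 3·E₁ + 3·E₂, S₂ = E₂, S₃ = −E₁ − E₂; reading off coefficients, c₁ = [3, 0, -1] and c₂ = [3, 1, -1].
Hence T = [2, 3] ⊗ [3, 1] ⊗ [3, 0, -1] + [3, -1] ⊗ [1, 2] ⊗ [3, 1, -1], so rank(T) ≤ 2.
These bounds meet, so rank(T) = 2.
Check entry T[2,1,3] = -8: (3)·(3)·(-1) + (-1)·(1)·(-1) = -8.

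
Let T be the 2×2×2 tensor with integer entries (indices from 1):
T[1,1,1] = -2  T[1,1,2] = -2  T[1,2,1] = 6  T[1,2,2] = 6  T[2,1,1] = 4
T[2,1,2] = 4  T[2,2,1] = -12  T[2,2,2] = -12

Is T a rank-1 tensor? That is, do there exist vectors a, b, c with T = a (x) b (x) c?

The mode-1 fibre T[:,1,1] = [-2, 4] gives a = (1, -2) (primitive direction); the mode-2 fibre T[1,:,1] = [-2, 6] gives b = (1, -3); then c[k] = T[1,1,k] / (a[1]·b[1]) = [-2, -2] / 1 = (-2, -2).
Expanding (1, -2) (x) (1, -3) (x) (-2, -2) reproduces all 8 entries of T, so T = (1, -2) (x) (1, -3) (x) (-2, -2) and rank(T) ≤ 1.
Equivalently every frontal slice T[:,:,k] is c[k] times the rank-1 matrix (1, -2) (x) (1, -3). So T has rank 1 (it is nonzero).

Yes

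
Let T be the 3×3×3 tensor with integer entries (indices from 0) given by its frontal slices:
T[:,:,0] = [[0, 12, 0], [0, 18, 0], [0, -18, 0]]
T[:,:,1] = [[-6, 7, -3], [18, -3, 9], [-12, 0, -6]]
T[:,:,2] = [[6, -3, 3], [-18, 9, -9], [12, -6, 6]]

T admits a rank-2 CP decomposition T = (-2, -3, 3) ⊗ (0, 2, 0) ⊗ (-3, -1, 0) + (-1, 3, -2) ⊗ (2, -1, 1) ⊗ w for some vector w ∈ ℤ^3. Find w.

w = (0, 3, -3)

Subtract the known terms from T to get the rank-1 residual R = (-1, 3, -2) ⊗ (2, -1, 1) ⊗ w, so R[i,j,k] = a[i]·b[j]·w[k]. Pick indices with nonzero a[0]·b[0] = (-1)·(2) = -2. Only the fibre through (0,0,·) is needed: R[0,0,:] = T[0,0,:] − Σₗ aₗ[0]bₗ[0]cₗ = [0, -6, 6] − (-2)·(0)·(-3, -1, 0) = [0, -6, 6]. Then w[k] = R[0,0,k] / -2 for each k, giving w = [0, -6, 6] / -2 = (0, 3, -3).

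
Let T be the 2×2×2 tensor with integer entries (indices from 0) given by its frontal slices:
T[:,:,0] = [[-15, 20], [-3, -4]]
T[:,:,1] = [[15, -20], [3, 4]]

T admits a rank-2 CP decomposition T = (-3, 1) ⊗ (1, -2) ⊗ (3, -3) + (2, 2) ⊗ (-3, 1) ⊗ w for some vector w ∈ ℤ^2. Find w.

Subtract the known terms from T to get the rank-1 residual R = (2, 2) ⊗ (-3, 1) ⊗ w, so R[i,j,k] = a[i]·b[j]·w[k]. Pick indices with nonzero a[0]·b[0] = (2)·(-3) = -6. Only the fibre through (0,0,·) is needed: R[0,0,:] = T[0,0,:] − Σₗ aₗ[0]bₗ[0]cₗ = [-15, 15] − (-3)·(1)·(3, -3) = [-6, 6]. Then w[k] = R[0,0,k] / -6 for each k, giving w = [-6, 6] / -6 = (1, -1).

w = (1, -1)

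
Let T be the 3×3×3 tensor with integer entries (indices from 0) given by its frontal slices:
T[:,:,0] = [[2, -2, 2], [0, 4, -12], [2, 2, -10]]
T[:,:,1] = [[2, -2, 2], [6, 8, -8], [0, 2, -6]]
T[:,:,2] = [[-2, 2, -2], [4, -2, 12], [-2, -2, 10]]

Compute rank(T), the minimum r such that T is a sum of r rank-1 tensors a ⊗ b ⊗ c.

3

Lower bound: the mode-1 unfolding of T (rows indexed by i, columns by (j,k) = (0,0), (0,1), (0,2), (1,0), (1,1), (1,2), (2,0), (2,1), (2,2)) is [[2, 2, -2, -2, -2, 2, 2, 2, -2], [0, 6, 4, 4, 8, -2, -12, -8, 12], [2, 0, -2, 2, 2, -2, -10, -6, 10]].
There the 3×3 minor on rows i ∈ {0, 1, 2}, columns (j,k) ∈ {(0,0), (0,1), (0,2)} is det [[2, 2, -2], [0, 6, 4], [2, 0, -2]] = 16 ≠ 0, so this unfolding has rank ≥ 3; CP rank is at least every unfolding rank, so rank(T) ≥ 3. (Unfolding ranks only ever bound the CP rank from below — rank(T) can be strictly larger than all of them — so the matching upper bound has to come from an explicit 3-term decomposition.)
Upper bound: T is a sum of 3 rank-1 terms, T = [0, 1, 0] ⊗ [2, 1, 0] ⊗ [0, 4, 2] + [0, 1, 1] ⊗ [1, 0, -2] ⊗ [4, 2, -4] + [1, -2, -1] ⊗ [1, -1, 1] ⊗ [2, 2, -2] (one valid choice — decompositions are not unique — normalised so each a, b is primitive with positive first nonzero entry; check it by expanding all entries), so rank(T) ≤ 3.
These bounds meet, so rank(T) = 3.
Check entry T[2,0,2] = -2: (0)·(2)·(2) + (1)·(1)·(-4) + (-1)·(1)·(-2) = -2.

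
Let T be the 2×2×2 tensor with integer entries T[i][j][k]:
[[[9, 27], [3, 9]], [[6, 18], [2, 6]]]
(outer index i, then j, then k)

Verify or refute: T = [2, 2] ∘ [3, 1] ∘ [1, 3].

No

Reconstruct entry (0,0,0) from the claimed factors: Σₗ aₗ[0]bₗ[0]cₗ[0] = (2)·(3)·(1) = 6, but T[0,0,0] = 9. The claim is false.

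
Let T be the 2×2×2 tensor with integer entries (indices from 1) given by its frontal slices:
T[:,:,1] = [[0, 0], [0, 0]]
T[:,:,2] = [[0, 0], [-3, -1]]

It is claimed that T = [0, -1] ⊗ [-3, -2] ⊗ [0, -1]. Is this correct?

Reconstruct entry (2,2,2) from the claimed factors: Σₗ aₗ[2]bₗ[2]cₗ[2] = (-1)·(-2)·(-1) = -2, but T[2,2,2] = -1. The claim is false.

No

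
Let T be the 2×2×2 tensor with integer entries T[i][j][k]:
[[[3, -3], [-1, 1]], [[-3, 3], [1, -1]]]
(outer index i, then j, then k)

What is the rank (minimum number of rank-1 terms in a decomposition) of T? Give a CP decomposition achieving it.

rank(T) = 1

Lower bound: T ≠ 0 (e.g. T[0,0,0] = 3), so rank(T) ≥ 1.
Upper bound: if T = a (x) b (x) c then every fibre of T is a multiple of the corresponding factor, so read the factors off the fibres through the nonzero entry T[0,0,0] = 3.
The mode-1 fibre T[:,0,0] = [3, -3] gives a = [1, -1] (primitive direction); the mode-2 fibre T[0,:,0] = [3, -1] gives b = [3, -1]; then c[k] = T[0,0,k] / (a[0]·b[0]) = [3, -3] / 3 = [1, -1].
Expanding [1, -1] (x) [3, -1] (x) [1, -1] reproduces all 8 entries of T, so T = [1, -1] (x) [3, -1] (x) [1, -1] and rank(T) ≤ 1.
These bounds meet, so rank(T) = 1.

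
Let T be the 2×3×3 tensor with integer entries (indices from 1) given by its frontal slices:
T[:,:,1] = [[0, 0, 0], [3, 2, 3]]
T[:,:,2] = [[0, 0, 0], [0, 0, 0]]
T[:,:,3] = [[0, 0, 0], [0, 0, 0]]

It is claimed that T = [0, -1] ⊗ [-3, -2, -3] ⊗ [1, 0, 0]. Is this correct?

Yes

Reconstruct entrywise from the claimed factors. For example, T[2,3,2] = 0 and Σₗ aₗ[2]bₗ[3]cₗ[2] = (-1)·(-3)·(0) = 0; checking all 18 entries, every one matches. The claim holds.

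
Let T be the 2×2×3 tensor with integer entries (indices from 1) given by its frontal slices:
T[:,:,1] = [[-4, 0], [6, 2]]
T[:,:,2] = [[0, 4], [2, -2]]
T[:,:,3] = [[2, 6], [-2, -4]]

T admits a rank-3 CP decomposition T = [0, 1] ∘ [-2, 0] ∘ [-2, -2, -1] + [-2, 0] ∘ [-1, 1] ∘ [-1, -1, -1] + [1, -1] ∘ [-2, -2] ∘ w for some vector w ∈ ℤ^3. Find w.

w = [1, -1, -2]

Subtract the known terms from T to get the rank-1 residual R = [1, -1] ∘ [-2, -2] ∘ w, so R[i,j,k] = a[i]·b[j]·w[k]. Pick indices with nonzero a[1]·b[1] = (1)·(-2) = -2. Only the fibre through (1,1,·) is needed: R[1,1,:] = T[1,1,:] − Σₗ aₗ[1]bₗ[1]cₗ = [-4, 0, 2] − (0)·(-2)·[-2, -2, -1] − (-2)·(-1)·[-1, -1, -1] = [-2, 2, 4]. Then w[k] = R[1,1,k] / -2 for each k, giving w = [-2, 2, 4] / -2 = [1, -1, -2].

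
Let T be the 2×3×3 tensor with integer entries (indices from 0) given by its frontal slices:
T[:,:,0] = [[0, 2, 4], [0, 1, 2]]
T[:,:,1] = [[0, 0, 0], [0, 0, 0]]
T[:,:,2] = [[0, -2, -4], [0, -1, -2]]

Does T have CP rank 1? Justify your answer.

If T = a (x) b (x) c then every fibre of T is a multiple of the corresponding factor, so read the factors off the fibres through the nonzero entry T[0,1,0] = 2.
The mode-1 fibre T[:,1,0] = [2, 1] gives a = [2, 1] (primitive direction); the mode-2 fibre T[0,:,0] = [0, 2, 4] gives b = [0, 1, 2]; then c[k] = T[0,1,k] / (a[0]·b[1]) = [2, 0, -2] / 2 = [1, 0, -1].
Expanding [2, 1] (x) [0, 1, 2] (x) [1, 0, -1] reproduces all 18 entries of T, so T = [2, 1] (x) [0, 1, 2] (x) [1, 0, -1] and rank(T) ≤ 1.
Equivalently every frontal slice T[:,:,k] is c[k] times the rank-1 matrix [2, 1] (x) [0, 1, 2]. So T has rank 1 (it is nonzero).

Yes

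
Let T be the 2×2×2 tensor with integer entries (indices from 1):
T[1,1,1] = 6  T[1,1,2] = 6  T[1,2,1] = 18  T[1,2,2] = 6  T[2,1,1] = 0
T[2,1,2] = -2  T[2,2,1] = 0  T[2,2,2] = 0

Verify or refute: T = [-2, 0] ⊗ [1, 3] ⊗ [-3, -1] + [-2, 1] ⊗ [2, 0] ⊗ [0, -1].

Reconstruct entrywise from the claimed factors. For example, T[1,1,1] = 6 and Σₗ aₗ[1]bₗ[1]cₗ[1] = (-2)·(1)·(-3) + (-2)·(2)·(0) = 6; checking all 8 entries, every one matches. The claim holds.

Yes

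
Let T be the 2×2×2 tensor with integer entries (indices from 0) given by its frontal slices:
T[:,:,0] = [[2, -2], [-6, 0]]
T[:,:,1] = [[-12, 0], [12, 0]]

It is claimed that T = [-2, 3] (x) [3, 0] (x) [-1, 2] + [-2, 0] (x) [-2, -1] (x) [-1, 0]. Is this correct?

Reconstruct entry (1,0,0) from the claimed factors: Σₗ aₗ[1]bₗ[0]cₗ[0] = (3)·(3)·(-1) + (0)·(-2)·(-1) = -9, but T[1,0,0] = -6. The claim is false.

No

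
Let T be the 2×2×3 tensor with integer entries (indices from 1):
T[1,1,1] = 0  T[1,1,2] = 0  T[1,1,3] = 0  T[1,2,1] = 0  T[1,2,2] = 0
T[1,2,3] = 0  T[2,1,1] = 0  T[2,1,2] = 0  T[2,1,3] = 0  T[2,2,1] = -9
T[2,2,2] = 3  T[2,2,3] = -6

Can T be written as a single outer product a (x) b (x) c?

If T = a (x) b (x) c then every fibre of T is a multiple of the corresponding factor, so read the factors off the fibres through the nonzero entry T[2,2,1] = -9.
The mode-1 fibre T[:,2,1] = [0, -9] gives a = (0, 1) (primitive direction); the mode-2 fibre T[2,:,1] = [0, -9] gives b = (0, 1); then c[k] = T[2,2,k] / (a[2]·b[2]) = [-9, 3, -6] / 1 = (-9, 3, -6).
Expanding (0, 1) (x) (0, 1) (x) (-9, 3, -6) reproduces all 12 entries of T, so T = (0, 1) (x) (0, 1) (x) (-9, 3, -6) and rank(T) ≤ 1.
Equivalently every frontal slice T[:,:,k] is c[k] times the rank-1 matrix (0, 1) (x) (0, 1). So T has rank 1 (it is nonzero).

Yes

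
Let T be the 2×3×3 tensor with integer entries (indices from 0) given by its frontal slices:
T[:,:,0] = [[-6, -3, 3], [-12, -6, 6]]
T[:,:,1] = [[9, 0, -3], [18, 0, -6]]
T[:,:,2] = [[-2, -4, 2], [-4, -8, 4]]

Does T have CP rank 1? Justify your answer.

The mode-2 unfolding of T (rows indexed by j, columns by (i,k) = (0,0), (0,1), (0,2), (1,0), (1,1), (1,2)) is [[-6, 9, -2, -12, 18, -4], [-3, 0, -4, -6, 0, -8], [3, -3, 2, 6, -6, 4]].
There the 2×2 minor on rows j ∈ {0, 1}, columns (i,k) ∈ {(0,0), (0,1)} is det [[-6, 9], [-3, 0]] = 27 ≠ 0, so this unfolding has rank ≥ 2; CP rank is at least every unfolding rank, so rank(T) ≥ 2.
In particular rank(T) ≥ 2 > 1, so T is not rank-1.

No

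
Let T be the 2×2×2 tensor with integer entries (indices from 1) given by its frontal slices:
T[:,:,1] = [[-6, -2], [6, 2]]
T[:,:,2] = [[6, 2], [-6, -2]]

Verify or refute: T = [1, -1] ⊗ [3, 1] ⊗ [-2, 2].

Yes

Reconstruct entrywise from the claimed factors. For example, T[1,1,1] = -6 and Σₗ aₗ[1]bₗ[1]cₗ[1] = (1)·(3)·(-2) = -6; checking all 8 entries, every one matches. The claim holds.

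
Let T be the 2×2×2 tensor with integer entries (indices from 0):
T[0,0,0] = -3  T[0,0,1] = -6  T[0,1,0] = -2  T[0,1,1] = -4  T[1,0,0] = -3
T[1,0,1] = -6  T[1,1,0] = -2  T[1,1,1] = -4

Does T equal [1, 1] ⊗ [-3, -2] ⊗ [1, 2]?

Yes

Reconstruct entrywise from the claimed factors. For example, T[1,0,0] = -3 and Σₗ aₗ[1]bₗ[0]cₗ[0] = (1)·(-3)·(1) = -3; checking all 8 entries, every one matches. The claim holds.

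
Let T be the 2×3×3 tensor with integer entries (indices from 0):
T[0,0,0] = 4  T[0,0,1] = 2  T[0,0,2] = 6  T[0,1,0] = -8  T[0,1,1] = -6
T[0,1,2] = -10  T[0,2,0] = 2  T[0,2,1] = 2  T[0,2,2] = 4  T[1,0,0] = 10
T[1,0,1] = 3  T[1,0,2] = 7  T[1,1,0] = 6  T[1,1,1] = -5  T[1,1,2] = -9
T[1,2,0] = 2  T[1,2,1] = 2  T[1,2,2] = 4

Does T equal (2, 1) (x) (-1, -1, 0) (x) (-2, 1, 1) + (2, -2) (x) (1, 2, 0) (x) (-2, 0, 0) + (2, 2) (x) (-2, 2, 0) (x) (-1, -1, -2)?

Reconstruct entry (0,2,0) from the claimed factors: Σₗ aₗ[0]bₗ[2]cₗ[0] = (2)·(0)·(-2) + (2)·(0)·(-2) + (2)·(0)·(-1) = 0, but T[0,2,0] = 2. The claim is false.

No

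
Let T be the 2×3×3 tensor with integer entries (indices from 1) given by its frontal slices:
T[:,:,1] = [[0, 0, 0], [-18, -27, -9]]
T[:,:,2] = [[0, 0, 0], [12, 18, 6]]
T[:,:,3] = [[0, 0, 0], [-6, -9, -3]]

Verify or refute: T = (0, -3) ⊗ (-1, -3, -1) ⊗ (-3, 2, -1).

Reconstruct entry (2,1,1) from the claimed factors: Σₗ aₗ[2]bₗ[1]cₗ[1] = (-3)·(-1)·(-3) = -9, but T[2,1,1] = -18. The claim is false.

No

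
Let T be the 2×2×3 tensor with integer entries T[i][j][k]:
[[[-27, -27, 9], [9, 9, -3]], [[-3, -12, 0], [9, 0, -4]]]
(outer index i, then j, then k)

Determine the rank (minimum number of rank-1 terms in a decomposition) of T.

Lower bound: the mode-3 unfolding of T (rows indexed by k, columns by (i,j) = (0,0), (0,1), (1,0), (1,1)) is [[-27, 9, -3, 9], [-27, 9, -12, 0], [9, -3, 0, -4]].
There the 2×2 minor on rows k ∈ {0, 1}, columns (i,j) ∈ {(0,0), (1,0)} is det [[-27, -3], [-27, -12]] = 243 ≠ 0, so this unfolding has rank ≥ 2; CP rank is at least every unfolding rank, so rank(T) ≥ 2. (This is only a lower bound: in general the CP rank may exceed every unfolding rank, so we still need to exhibit 2 rank-1 terms summing to T.)
Upper bound — finding two terms. Write S_k = T[:,:,k] for the frontal slices: S₀ = [[-27, 9], [-3, 9]], S₁ = [[-27, 9], [-12, 0]], S₂ = [[9, -3], [0, -4]].
If T = a₁ (x) b₁ (x) c₁ + a₂ (x) b₂ (x) c₂ then each S_k = c₁[k]·a₁b₁ᵀ + c₂[k]·a₂b₂ᵀ. S₀ and S₁ are linearly independent, so a₁b₁ᵀ and a₂b₂ᵀ must span the same plane of matrices: they are the rank-1 matrices of the form x·S₀ + y·S₁.
det(x·S₀ + y·S₁) is −216·x² − 108·xy + 108·y² = (-108)·(2·x − y)(x + y), vanishing at (x:y) = (1:2) and (1:-1).
M₁ = S₀ + 2·S₁ = [[-81, 27], [-27, 9]] = (-9)·(3, 1)(3, -1)ᵀ and M₂ = S₀ − S₁ = [[0, 0], [9, 9]] = 9·(0, 1)(1, 1)ᵀ, so take a₁ = (3, 1), b₁ = (3, -1), a₂ = (0, 1), b₂ = (1, 1).
Each slice is an integer combination of E₁ = a₁b₁ᵀ and E₂ = a₂b₂ᵀ: S₀ = −3·E₁ + 6·E₂, S₁ = −3·E₁ − 3·E₂, S₂ = E₁ − 3·E₂; reading off coefficients, c₁ = (-3, -3, 1) and c₂ = (6, -3, -3).
Hence T = (3, 1) (x) (3, -1) (x) (-3, -3, 1) + (0, 1) (x) (1, 1) (x) (6, -3, -3), so rank(T) ≤ 2.
These bounds meet, so rank(T) = 2.
Check entry T[1,0,0] = -3: (1)·(3)·(-3) + (1)·(1)·(6) = -3.

2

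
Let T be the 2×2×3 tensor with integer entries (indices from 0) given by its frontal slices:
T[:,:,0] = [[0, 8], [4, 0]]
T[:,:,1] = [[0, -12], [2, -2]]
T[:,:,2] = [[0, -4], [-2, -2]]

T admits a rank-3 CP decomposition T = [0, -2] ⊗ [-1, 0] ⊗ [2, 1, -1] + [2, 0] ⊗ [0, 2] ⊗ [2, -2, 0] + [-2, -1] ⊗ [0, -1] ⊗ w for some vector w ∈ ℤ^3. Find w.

Subtract the known terms from T to get the rank-1 residual R = [-2, -1] ⊗ [0, -1] ⊗ w, so R[i,j,k] = a[i]·b[j]·w[k]. Pick indices with nonzero a[0]·b[1] = (-2)·(-1) = 2. Only the fibre through (0,1,·) is needed: R[0,1,:] = T[0,1,:] − Σₗ aₗ[0]bₗ[1]cₗ = [8, -12, -4] − (0)·(0)·[2, 1, -1] − (2)·(2)·[2, -2, 0] = [0, -4, -4]. Then w[k] = R[0,1,k] / 2 for each k, giving w = [0, -4, -4] / 2 = [0, -2, -2].

w = [0, -2, -2]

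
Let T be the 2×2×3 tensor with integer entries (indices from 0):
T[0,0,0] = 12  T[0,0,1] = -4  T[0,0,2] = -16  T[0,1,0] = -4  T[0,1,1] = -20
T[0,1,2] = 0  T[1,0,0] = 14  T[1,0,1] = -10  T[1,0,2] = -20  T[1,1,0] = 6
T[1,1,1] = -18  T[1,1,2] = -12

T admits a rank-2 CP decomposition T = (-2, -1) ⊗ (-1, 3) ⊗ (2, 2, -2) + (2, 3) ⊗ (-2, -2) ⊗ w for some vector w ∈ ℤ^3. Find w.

w = (-2, 2, 3)

Subtract the known terms from T to get the rank-1 residual R = (2, 3) ⊗ (-2, -2) ⊗ w, so R[i,j,k] = a[i]·b[j]·w[k]. Pick indices with nonzero a[0]·b[0] = (2)·(-2) = -4. Only the fibre through (0,0,·) is needed: R[0,0,:] = T[0,0,:] − Σₗ aₗ[0]bₗ[0]cₗ = [12, -4, -16] − (-2)·(-1)·(2, 2, -2) = [8, -8, -12]. Then w[k] = R[0,0,k] / -4 for each k, giving w = [8, -8, -12] / -4 = (-2, 2, 3).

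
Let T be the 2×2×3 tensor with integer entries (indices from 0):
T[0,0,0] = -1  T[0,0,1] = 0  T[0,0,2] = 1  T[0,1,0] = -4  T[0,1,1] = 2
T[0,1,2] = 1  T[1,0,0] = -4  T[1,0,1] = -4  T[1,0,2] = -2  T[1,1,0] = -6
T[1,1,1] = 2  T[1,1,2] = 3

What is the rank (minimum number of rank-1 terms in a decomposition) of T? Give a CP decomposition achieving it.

rank(T) = 3

Lower bound: the mode-3 unfolding of T (rows indexed by k, columns by (i,j) = (0,0), (0,1), (1,0), (1,1)) is [[-1, -4, -4, -6], [0, 2, -4, 2], [1, 1, -2, 3]].
There the 3×3 minor on rows k ∈ {0, 1, 2}, columns (i,j) ∈ {(0,0), (0,1), (1,0)} is det [[-1, -4, -4], [0, 2, -4], [1, 1, -2]] = 24 ≠ 0, so this unfolding has rank ≥ 3; CP rank is at least every unfolding rank, so rank(T) ≥ 3. (Flattening ranks never certify an upper bound on CP rank; for that we must actually write T with 3 rank-1 terms.)
Upper bound: T is a sum of 3 rank-1 terms, T = [0, 1] ⊗ [1, 0] ⊗ [-2, -4, -4] + [1, 1] ⊗ [0, 1] ⊗ [-2, 2, -1] + [1, 2] ⊗ [1, 2] ⊗ [-1, 0, 1] (written with every a and b primitive with positive leading entry and the scale carried by c; CP decompositions are not unique, and this one is verified by expanding entrywise), so rank(T) ≤ 3.
These bounds meet, so rank(T) = 3.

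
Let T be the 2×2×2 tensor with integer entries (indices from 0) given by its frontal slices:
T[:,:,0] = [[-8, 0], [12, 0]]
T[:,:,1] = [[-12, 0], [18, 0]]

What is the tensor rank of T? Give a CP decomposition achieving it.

Lower bound: T ≠ 0 (e.g. T[0,0,0] = -8), so rank(T) ≥ 1.
Upper bound: if T = a ⊗ b ⊗ c then every fibre of T is a multiple of the corresponding factor, so read the factors off the fibres through the nonzero entry T[0,0,0] = -8.
The mode-1 fibre T[:,0,0] = [-8, 12] gives a = (2, -3) (primitive direction); the mode-2 fibre T[0,:,0] = [-8, 0] gives b = (1, 0); then c[k] = T[0,0,k] / (a[0]·b[0]) = [-8, -12] / 2 = (-4, -6).
Expanding (2, -3) ⊗ (1, 0) ⊗ (-4, -6) reproduces all 8 entries of T, so T = (2, -3) ⊗ (1, 0) ⊗ (-4, -6) and rank(T) ≤ 1.
These bounds meet, so rank(T) = 1.

rank(T) = 1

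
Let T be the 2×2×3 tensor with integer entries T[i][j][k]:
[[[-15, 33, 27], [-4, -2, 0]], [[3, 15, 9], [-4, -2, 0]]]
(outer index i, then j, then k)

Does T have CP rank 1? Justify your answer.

No

The mode-1 unfolding of T (rows indexed by i, columns by (j,k) = (0,0), (0,1), (0,2), (1,0), (1,1), (1,2)) is [[-15, 33, 27, -4, -2, 0], [3, 15, 9, -4, -2, 0]].
There the 2×2 minor on rows i ∈ {0, 1}, columns (j,k) ∈ {(0,0), (0,1)} is det [[-15, 33], [3, 15]] = -324 ≠ 0, so this unfolding has rank ≥ 2; CP rank is at least every unfolding rank, so rank(T) ≥ 2.
In particular rank(T) ≥ 2 > 1, so T is not rank-1.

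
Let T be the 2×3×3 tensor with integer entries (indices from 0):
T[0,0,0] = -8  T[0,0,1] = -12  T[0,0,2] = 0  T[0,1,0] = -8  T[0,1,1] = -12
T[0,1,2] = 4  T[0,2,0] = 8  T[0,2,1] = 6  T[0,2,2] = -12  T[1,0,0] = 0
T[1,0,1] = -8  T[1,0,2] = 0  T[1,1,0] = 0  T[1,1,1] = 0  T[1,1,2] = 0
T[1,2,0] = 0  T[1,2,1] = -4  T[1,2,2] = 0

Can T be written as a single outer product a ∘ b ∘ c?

No

The mode-3 unfolding of T (rows indexed by k, columns by (i,j) = (0,0), (0,1), (0,2), (1,0), (1,1), (1,2)) is [[-8, -8, 8, 0, 0, 0], [-12, -12, 6, -8, 0, -4], [0, 4, -12, 0, 0, 0]].
There the 3×3 minor on rows k ∈ {0, 1, 2}, columns (i,j) ∈ {(0,0), (0,1), (0,2)} is det [[-8, -8, 8], [-12, -12, 6], [0, 4, -12]] = -192 ≠ 0, so this unfolding has rank ≥ 3; CP rank is at least every unfolding rank, so rank(T) ≥ 3.
In particular rank(T) ≥ 3 > 1, so T is not rank-1.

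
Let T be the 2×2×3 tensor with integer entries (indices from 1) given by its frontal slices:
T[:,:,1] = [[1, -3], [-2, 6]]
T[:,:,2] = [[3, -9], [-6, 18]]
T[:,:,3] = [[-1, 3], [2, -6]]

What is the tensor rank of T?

1

Lower bound: T ≠ 0 (e.g. T[1,1,1] = 1), so rank(T) ≥ 1.
Upper bound: the mode-1 fibre T[:,1,1] = [1, -2] gives a = [1, -2] (primitive direction); the mode-2 fibre T[1,:,1] = [1, -3] gives b = [1, -3]; then c[k] = T[1,1,k] / (a[1]·b[1]) = [1, 3, -1] / 1 = [1, 3, -1].
Expanding [1, -2] ∘ [1, -3] ∘ [1, 3, -1] reproduces all 12 entries of T, so T = [1, -2] ∘ [1, -3] ∘ [1, 3, -1] and rank(T) ≤ 1.
These bounds meet, so rank(T) = 1.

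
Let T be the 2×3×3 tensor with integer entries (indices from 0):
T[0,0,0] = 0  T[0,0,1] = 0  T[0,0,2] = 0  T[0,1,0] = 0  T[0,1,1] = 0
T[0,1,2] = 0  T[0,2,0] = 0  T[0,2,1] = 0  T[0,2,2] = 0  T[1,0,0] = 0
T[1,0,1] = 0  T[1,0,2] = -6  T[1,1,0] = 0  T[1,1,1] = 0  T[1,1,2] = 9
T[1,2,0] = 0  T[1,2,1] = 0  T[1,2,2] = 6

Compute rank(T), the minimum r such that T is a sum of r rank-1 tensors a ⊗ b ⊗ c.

1

Lower bound: T ≠ 0 (e.g. T[1,0,2] = -6), so rank(T) ≥ 1.
Upper bound: if T = a ⊗ b ⊗ c then every fibre of T is a multiple of the corresponding factor, so read the factors off the fibres through the nonzero entry T[1,0,2] = -6.
The mode-1 fibre T[:,0,2] = [0, -6] gives a = (0, 1) (primitive direction); the mode-2 fibre T[1,:,2] = [-6, 9, 6] gives b = (2, -3, -2); then c[k] = T[1,0,k] / (a[1]·b[0]) = [0, 0, -6] / 2 = (0, 0, -3).
Expanding (0, 1) ⊗ (2, -3, -2) ⊗ (0, 0, -3) reproduces all 18 entries of T, so T = (0, 1) ⊗ (2, -3, -2) ⊗ (0, 0, -3) and rank(T) ≤ 1.
These bounds meet, so rank(T) = 1.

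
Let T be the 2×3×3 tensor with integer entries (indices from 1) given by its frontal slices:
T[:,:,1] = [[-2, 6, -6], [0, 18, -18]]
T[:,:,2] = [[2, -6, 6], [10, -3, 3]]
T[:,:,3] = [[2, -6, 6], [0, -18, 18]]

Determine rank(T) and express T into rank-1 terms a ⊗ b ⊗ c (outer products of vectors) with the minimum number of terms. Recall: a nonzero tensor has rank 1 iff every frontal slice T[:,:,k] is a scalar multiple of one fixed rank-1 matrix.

rank(T) = 2

Lower bound: the mode-1 unfolding of T (rows indexed by i, columns by (j,k) = (1,1), (1,2), (1,3), (2,1), (2,2), (2,3), (3,1), (3,2), (3,3)) is [[-2, 2, 2, 6, -6, -6, -6, 6, 6], [0, 10, 0, 18, -3, -18, -18, 3, 18]].
There the 2×2 minor on rows i ∈ {1, 2}, columns (j,k) ∈ {(1,1), (1,2)} is det [[-2, 2], [0, 10]] = -20 ≠ 0, so this unfolding has rank ≥ 2; CP rank is at least every unfolding rank, so rank(T) ≥ 2. (Unfolding ranks only ever bound the CP rank from below — rank(T) can be strictly larger than all of them — so the matching upper bound has to come from an explicit 2-term decomposition.)
Upper bound — finding two terms. Write S_k = T[:,:,k] for the frontal slices: S₁ = [[-2, 6, -6], [0, 18, -18]], S₂ = [[2, -6, 6], [10, -3, 3]], S₃ = [[2, -6, 6], [0, -18, 18]].
If T = a₁ ⊗ b₁ ⊗ c₁ + a₂ ⊗ b₂ ⊗ c₂ then each S_k = c₁[k]·a₁b₁ᵀ + c₂[k]·a₂b₂ᵀ. S₁ and S₂ are linearly independent, so a₁b₁ᵀ and a₂b₂ᵀ must span the same plane of matrices: they are the rank-1 matrices of the form x·S₁ + y·S₂.
The 2×2 minor of x·S₁ + y·S₂ on rows {1,2}, columns {1,2} is −36·x² − 18·xy + 54·y² = (-18)·(2·x + 3·y)(x − y), vanishing at (x:y) = (3:-2) and (1:1).
M₁ = 3·S₁ − 2·S₂ = [[-10, 30, -30], [-20, 60, -60]] = (-10)·(1, 2)(1, -3, 3)ᵀ and M₂ = S₁ + S₂ = [[0, 0, 0], [10, 15, -15]] = 5·(0, 1)(2, 3, -3)ᵀ, so take a₁ = (1, 2), b₁ = (1, -3, 3), a₂ = (0, 1), b₂ = (2, 3, -3).
Each slice is an integer combination of E₁ = a₁b₁ᵀ and E₂ = a₂b₂ᵀ: S₁ = −2·E₁ + 2·E₂, S₂ = 2·E₁ + 3·E₂, S₃ = 2·E₁ − 2·E₂; reading off coefficients, c₁ = (-2, 2, 2) and c₂ = (2, 3, -2).
Hence T = (1, 2) ⊗ (1, -3, 3) ⊗ (-2, 2, 2) + (0, 1) ⊗ (2, 3, -3) ⊗ (2, 3, -2), so rank(T) ≤ 2.
These bounds meet, so rank(T) = 2.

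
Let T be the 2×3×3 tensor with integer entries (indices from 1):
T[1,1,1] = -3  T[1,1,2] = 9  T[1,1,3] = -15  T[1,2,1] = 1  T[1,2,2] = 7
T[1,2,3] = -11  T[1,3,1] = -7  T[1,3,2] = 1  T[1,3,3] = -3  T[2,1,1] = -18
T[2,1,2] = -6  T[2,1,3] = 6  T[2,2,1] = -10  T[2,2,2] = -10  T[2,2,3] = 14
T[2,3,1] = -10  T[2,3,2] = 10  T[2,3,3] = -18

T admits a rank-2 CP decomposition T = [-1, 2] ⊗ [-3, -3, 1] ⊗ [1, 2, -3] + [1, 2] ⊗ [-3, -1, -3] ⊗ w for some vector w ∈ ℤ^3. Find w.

w = [2, -1, 2]

Subtract the known terms from T to get the rank-1 residual R = [1, 2] ⊗ [-3, -1, -3] ⊗ w, so R[i,j,k] = a[i]·b[j]·w[k]. Pick indices with nonzero a[1]·b[1] = (1)·(-3) = -3. Only the fibre through (1,1,·) is needed: R[1,1,:] = T[1,1,:] − Σₗ aₗ[1]bₗ[1]cₗ = [-3, 9, -15] − (-1)·(-3)·[1, 2, -3] = [-6, 3, -6]. Then w[k] = R[1,1,k] / -3 for each k, giving w = [-6, 3, -6] / -3 = [2, -1, 2].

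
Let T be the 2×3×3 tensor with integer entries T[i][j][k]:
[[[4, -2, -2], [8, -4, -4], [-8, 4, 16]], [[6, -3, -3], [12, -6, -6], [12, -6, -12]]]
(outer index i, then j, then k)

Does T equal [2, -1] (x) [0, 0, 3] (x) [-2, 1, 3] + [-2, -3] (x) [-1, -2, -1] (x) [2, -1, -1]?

Yes

Reconstruct entrywise from the claimed factors. For example, T[1,2,1] = -6 and Σₗ aₗ[1]bₗ[2]cₗ[1] = (-1)·(3)·(1) + (-3)·(-1)·(-1) = -6; checking all 18 entries, every one matches. The claim holds.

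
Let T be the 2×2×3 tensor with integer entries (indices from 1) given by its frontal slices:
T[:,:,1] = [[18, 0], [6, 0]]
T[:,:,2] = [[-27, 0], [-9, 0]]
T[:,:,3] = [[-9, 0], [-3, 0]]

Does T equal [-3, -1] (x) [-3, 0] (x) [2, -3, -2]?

Reconstruct entry (1,1,3) from the claimed factors: Σₗ aₗ[1]bₗ[1]cₗ[3] = (-3)·(-3)·(-2) = -18, but T[1,1,3] = -9. The claim is false.

No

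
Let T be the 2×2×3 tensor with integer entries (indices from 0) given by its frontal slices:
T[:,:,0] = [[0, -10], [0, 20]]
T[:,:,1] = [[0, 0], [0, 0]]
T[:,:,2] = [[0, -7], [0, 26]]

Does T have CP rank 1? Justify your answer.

The mode-1 unfolding of T (rows indexed by i, columns by (j,k) = (0,0), (0,1), (0,2), (1,0), (1,1), (1,2)) is [[0, 0, 0, -10, 0, -7], [0, 0, 0, 20, 0, 26]].
There the 2×2 minor on rows i ∈ {0, 1}, columns (j,k) ∈ {(1,0), (1,2)} is det [[-10, -7], [20, 26]] = -120 ≠ 0, so this unfolding has rank ≥ 2; CP rank is at least every unfolding rank, so rank(T) ≥ 2.
In particular rank(T) ≥ 2 > 1, so T is not rank-1.

No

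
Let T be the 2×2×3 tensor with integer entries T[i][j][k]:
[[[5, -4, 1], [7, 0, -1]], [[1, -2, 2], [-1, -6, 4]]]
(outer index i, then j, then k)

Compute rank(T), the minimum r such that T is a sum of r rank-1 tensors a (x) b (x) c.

3

Lower bound: the mode-3 unfolding of T (rows indexed by k, columns by (i,j) = (0,0), (0,1), (1,0), (1,1)) is [[5, 7, 1, -1], [-4, 0, -2, -6], [1, -1, 2, 4]].
There the 3×3 minor on rows k ∈ {0, 1, 2}, columns (i,j) ∈ {(0,0), (0,1), (1,0)} is det [[5, 7, 1], [-4, 0, -2], [1, -1, 2]] = 36 ≠ 0, so this unfolding has rank ≥ 3; CP rank is at least every unfolding rank, so rank(T) ≥ 3. (Flattening ranks never certify an upper bound on CP rank; for that we must actually write T with 3 rank-1 terms.)
Upper bound: T is a sum of 3 rank-1 terms, T = [1, -1] (x) [1, -1] (x) [-1, -2, 1] + [1, -1] (x) [1, 1] (x) [2, 2, -2] + [2, 1] (x) [1, 1] (x) [2, -2, 1] (one valid choice — decompositions are not unique — normalised so each a, b is primitive with positive first nonzero entry; check it by expanding all entries), so rank(T) ≤ 3.
These bounds meet, so rank(T) = 3.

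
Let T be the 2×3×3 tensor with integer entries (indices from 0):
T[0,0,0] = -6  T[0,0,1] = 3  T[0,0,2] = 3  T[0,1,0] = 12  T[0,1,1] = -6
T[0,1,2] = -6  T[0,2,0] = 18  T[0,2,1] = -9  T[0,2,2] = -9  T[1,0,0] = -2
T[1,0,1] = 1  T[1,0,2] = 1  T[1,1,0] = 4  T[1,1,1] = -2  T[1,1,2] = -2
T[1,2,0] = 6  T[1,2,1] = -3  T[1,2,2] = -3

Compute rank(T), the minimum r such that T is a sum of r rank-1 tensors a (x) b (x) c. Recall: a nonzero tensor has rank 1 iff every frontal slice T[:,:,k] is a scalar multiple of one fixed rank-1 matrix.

Lower bound: T ≠ 0 (e.g. T[0,0,0] = -6), so rank(T) ≥ 1.
Upper bound: the mode-1 fibre T[:,0,0] = [-6, -2] gives a = [3, 1] (primitive direction); the mode-2 fibre T[0,:,0] = [-6, 12, 18] gives b = [1, -2, -3]; then c[k] = T[0,0,k] / (a[0]·b[0]) = [-6, 3, 3] / 3 = [-2, 1, 1].
Expanding [3, 1] (x) [1, -2, -3] (x) [-2, 1, 1] reproduces all 18 entries of T, so T = [3, 1] (x) [1, -2, -3] (x) [-2, 1, 1] and rank(T) ≤ 1.
These bounds meet, so rank(T) = 1.

1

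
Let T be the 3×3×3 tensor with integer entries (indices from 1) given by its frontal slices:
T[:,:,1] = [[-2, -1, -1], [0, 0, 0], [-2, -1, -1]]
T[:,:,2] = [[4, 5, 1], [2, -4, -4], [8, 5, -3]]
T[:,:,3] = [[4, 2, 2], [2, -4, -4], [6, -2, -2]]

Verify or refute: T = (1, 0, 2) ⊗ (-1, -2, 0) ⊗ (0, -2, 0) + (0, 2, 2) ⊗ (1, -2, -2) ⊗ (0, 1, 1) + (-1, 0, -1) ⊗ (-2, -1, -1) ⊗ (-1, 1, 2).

Reconstruct entrywise from the claimed factors. For example, T[1,2,2] = 5 and Σₗ aₗ[1]bₗ[2]cₗ[2] = (1)·(-2)·(-2) + (0)·(-2)·(1) + (-1)·(-1)·(1) = 5; checking all 27 entries, every one matches. The claim holds.

Yes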